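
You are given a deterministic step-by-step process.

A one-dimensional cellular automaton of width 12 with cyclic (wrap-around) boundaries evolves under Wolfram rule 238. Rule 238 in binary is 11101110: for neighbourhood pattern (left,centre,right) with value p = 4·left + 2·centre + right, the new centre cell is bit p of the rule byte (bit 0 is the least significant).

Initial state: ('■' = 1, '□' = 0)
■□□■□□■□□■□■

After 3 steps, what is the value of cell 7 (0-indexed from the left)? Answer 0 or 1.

1

0) ■□□■□□■□□■□■
1) ■□■■□■■□■■■■
2) ■■■■■■■■■■■■
3) ■■■■■■■■■■■■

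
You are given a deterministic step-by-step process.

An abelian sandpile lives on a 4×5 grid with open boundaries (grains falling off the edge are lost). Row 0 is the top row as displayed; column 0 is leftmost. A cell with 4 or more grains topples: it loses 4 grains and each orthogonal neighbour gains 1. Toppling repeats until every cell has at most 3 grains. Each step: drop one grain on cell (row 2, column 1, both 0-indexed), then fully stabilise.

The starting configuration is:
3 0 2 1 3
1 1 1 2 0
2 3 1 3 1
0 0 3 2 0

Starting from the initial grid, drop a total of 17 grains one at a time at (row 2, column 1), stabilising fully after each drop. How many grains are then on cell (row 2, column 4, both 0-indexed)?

0) 3 0 2 1 3
1 1 1 2 0
2 3 1 3 1
0 0 3 2 0
1) 3 0 2 1 3
1 2 1 2 0
3 0 2 3 1
0 1 3 2 0
2) 3 0 2 1 3
1 2 1 2 0
3 1 2 3 1
0 1 3 2 0
3) 3 0 2 1 3
1 2 1 2 0
3 2 2 3 1
0 1 3 2 0
4) 3 0 2 1 3
1 2 1 2 0
3 3 2 3 1
0 1 3 2 0
5) 3 0 2 1 3
2 3 1 2 0
0 1 3 3 1
1 2 3 2 0
6) 3 0 2 1 3
2 3 1 2 0
0 2 3 3 1
1 2 3 2 0
7) 3 0 2 1 3
2 3 1 2 0
0 3 3 3 1
1 2 3 2 0
8) 3 1 2 1 3
3 0 3 3 0
1 3 2 1 2
2 0 2 0 1
9) 3 1 2 1 3
3 1 3 3 0
2 0 3 1 2
2 1 2 0 1
10) 3 1 2 1 3
3 1 3 3 0
2 1 3 1 2
2 1 2 0 1
11) 3 1 2 1 3
3 1 3 3 0
2 2 3 1 2
2 1 2 0 1
12) 3 1 2 1 3
3 1 3 3 0
2 3 3 1 2
2 1 2 0 1
13) 3 1 3 2 3
3 3 1 0 1
3 1 1 3 2
2 2 3 0 1
14) 3 1 3 2 3
3 3 1 0 1
3 2 1 3 2
2 2 3 0 1
15) 3 1 3 2 3
3 3 1 0 1
3 3 1 3 2
2 2 3 0 1
16) 0 3 3 2 3
2 1 2 0 1
1 2 2 3 2
3 3 3 0 1
17) 0 3 3 2 3
2 1 2 0 1
1 3 2 3 2
3 3 3 0 1

2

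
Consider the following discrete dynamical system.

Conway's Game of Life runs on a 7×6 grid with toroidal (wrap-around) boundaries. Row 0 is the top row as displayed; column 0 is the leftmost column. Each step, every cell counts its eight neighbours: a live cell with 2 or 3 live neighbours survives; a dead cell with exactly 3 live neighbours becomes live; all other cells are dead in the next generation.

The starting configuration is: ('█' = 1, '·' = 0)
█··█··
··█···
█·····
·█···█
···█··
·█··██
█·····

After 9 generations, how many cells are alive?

14

step 0: █··█··
··█···
█·····
·█···█
···█··
·█··██
█·····
step 1: ·█····
·█····
██····
█·····
··█··█
█···██
██··█·
step 2: ·██···
·██···
██····
█····█
·█··█·
···██·
·█··█·
step 3: █··█··
······
··█··█
·····█
█··██·
··████
·█··█·
step 4: ······
······
······
█··█·█
█·█···
███···
██····
step 5: ······
······
······
██···█
··██··
··█··█
█·█···
step 6: ······
······
█·····
███···
··████
··█···
·█····
step 7: ······
······
█·····
█·█·█·
█···██
·██·█·
······
step 8: ······
······
·█···█
█··██·
█·█·█·
██·██·
······
step 9: ······
······
█···██
█·███·
█·█···
█████·
······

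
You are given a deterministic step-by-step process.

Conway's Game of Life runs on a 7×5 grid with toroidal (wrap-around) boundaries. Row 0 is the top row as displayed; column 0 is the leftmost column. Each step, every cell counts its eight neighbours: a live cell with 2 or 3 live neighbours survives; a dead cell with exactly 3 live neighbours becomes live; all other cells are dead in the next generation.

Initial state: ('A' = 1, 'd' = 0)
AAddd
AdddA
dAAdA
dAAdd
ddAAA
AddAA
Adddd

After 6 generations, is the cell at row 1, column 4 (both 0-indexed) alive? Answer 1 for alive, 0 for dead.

gen 0: AAddd
AdddA
dAAdA
dAAdd
ddAAA
AddAA
Adddd
gen 1: dAddd
ddAAA
ddAdA
ddddA
ddddd
AAAdd
ddddd
gen 2: ddAAd
AAAdA
AdAdA
dddAd
AAddd
dAddd
AdAdd
gen 3: ddddd
ddddd
ddAdd
ddAAd
AAAdd
ddAdd
ddAAd
gen 4: ddddd
ddddd
ddAAd
dddAd
ddddd
ddddd
ddAAd
gen 5: ddddd
ddddd
ddAAd
ddAAd
ddddd
ddddd
ddddd
gen 6: ddddd
ddddd
ddAAd
ddAAd
ddddd
ddddd
ddddd

0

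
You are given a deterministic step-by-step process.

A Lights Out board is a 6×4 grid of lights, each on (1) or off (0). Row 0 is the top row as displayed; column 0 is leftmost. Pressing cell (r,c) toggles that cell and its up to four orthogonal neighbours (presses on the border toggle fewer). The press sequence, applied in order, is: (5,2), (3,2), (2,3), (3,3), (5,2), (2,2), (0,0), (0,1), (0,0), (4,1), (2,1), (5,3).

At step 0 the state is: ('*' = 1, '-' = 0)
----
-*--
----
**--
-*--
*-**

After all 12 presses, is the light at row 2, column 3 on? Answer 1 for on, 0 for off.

gen 0: ----
-*--
----
**--
-*--
*-**
gen 1: ----
-*--
----
**--
-**-
**--
gen 2: ----
-*--
--*-
*-**
-*--
**--
gen 3: ----
-*-*
---*
*-*-
-*--
**--
gen 4: ----
-*-*
----
*--*
-*-*
**--
gen 5: ----
-*-*
----
*--*
-***
*-**
gen 6: ----
-***
-***
*-**
-***
*-**
gen 7: **--
****
-***
*-**
-***
*-**
gen 8: --*-
*-**
-***
*-**
-***
*-**
gen 9: ***-
--**
-***
*-**
-***
*-**
gen 10: ***-
--**
-***
****
*--*
****
gen 11: ***-
-***
*--*
*-**
*--*
****
gen 12: ***-
-***
*--*
*-**
*---
**--

1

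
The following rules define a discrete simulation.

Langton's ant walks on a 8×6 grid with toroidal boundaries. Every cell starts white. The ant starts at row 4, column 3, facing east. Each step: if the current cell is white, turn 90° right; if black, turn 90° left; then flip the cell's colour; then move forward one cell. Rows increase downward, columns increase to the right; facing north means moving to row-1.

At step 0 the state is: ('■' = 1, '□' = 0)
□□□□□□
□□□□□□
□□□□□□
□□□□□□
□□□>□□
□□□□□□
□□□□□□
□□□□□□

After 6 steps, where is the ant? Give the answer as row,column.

3,4

0) □□□□□□
□□□□□□
□□□□□□
□□□□□□
□□□>□□
□□□□□□
□□□□□□
□□□□□□
1) □□□□□□
□□□□□□
□□□□□□
□□□□□□
□□□■□□
□□□v□□
□□□□□□
□□□□□□
2) □□□□□□
□□□□□□
□□□□□□
□□□□□□
□□□■□□
□□<■□□
□□□□□□
□□□□□□
3) □□□□□□
□□□□□□
□□□□□□
□□□□□□
□□^■□□
□□■■□□
□□□□□□
□□□□□□
4) □□□□□□
□□□□□□
□□□□□□
□□□□□□
□□■>□□
□□■■□□
□□□□□□
□□□□□□
5) □□□□□□
□□□□□□
□□□□□□
□□□^□□
□□■□□□
□□■■□□
□□□□□□
□□□□□□
6) □□□□□□
□□□□□□
□□□□□□
□□□■>□
□□■□□□
□□■■□□
□□□□□□
□□□□□□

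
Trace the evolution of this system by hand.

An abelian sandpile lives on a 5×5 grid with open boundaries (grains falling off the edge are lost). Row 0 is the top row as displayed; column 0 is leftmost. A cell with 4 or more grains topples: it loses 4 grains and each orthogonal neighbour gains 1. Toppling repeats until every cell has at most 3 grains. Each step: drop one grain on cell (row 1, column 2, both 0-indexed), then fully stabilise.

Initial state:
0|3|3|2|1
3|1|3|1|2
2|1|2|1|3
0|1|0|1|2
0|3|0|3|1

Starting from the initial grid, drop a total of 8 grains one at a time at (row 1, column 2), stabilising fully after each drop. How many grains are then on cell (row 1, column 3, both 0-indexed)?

step 0: 0|3|3|2|1
3|1|3|1|2
2|1|2|1|3
0|1|0|1|2
0|3|0|3|1
step 1: 1|0|1|3|1
3|3|1|2|2
2|1|3|1|3
0|1|0|1|2
0|3|0|3|1
step 2: 1|0|1|3|1
3|3|2|2|2
2|1|3|1|3
0|1|0|1|2
0|3|0|3|1
step 3: 1|0|1|3|1
3|3|3|2|2
2|1|3|1|3
0|1|0|1|2
0|3|0|3|1
step 4: 2|1|2|3|1
0|1|2|3|2
3|3|0|2|3
0|1|1|1|2
0|3|0|3|1
step 5: 2|1|2|3|1
0|1|3|3|2
3|3|0|2|3
0|1|1|1|2
0|3|0|3|1
step 6: 2|2|0|1|2
0|2|2|1|3
3|3|1|3|3
0|1|1|1|2
0|3|0|3|1
step 7: 2|2|0|1|2
0|2|3|1|3
3|3|1|3|3
0|1|1|1|2
0|3|0|3|1
step 8: 2|2|1|1|2
0|3|0|2|3
3|3|2|3|3
0|1|1|1|2
0|3|0|3|1

2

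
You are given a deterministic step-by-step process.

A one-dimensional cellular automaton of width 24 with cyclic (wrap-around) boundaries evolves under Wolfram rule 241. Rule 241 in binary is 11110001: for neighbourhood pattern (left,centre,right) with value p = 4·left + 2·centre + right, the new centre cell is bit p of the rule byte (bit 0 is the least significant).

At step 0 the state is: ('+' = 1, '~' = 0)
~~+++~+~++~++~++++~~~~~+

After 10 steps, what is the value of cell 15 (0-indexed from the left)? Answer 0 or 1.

t=0: ~~+++~+~++~++~++++~~~~~+
t=1: +~~+++~+~++~++~+++++++~~
t=2: ~+~~+++~+~++~++~+++++++~
t=3: ~~+~~+++~+~++~++~+++++++
t=4: +~~+~~+++~+~++~++~++++++
t=5: ++~~+~~+++~+~++~++~+++++
t=6: +++~~+~~+++~+~++~++~++++
t=7: ++++~~+~~+++~+~++~++~+++
t=8: +++++~~+~~+++~+~++~++~++
t=9: ++++++~~+~~+++~+~++~++~+
t=10: +++++++~~+~~+++~+~++~++~

0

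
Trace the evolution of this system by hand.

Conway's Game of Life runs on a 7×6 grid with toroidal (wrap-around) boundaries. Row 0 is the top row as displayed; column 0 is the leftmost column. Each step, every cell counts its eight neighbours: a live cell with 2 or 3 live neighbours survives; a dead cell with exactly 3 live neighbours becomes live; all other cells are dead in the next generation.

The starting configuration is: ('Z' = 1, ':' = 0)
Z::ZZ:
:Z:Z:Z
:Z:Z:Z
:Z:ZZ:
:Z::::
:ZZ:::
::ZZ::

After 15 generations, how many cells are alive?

step 0: Z::ZZ:
:Z:Z:Z
:Z:Z:Z
:Z:ZZ:
:Z::::
:ZZ:::
::ZZ::
step 1: ZZ:::Z
:Z:Z:Z
:Z:Z:Z
:Z:ZZ:
ZZ:Z::
:Z:Z::
::::Z:
step 2: :ZZ::Z
:Z:::Z
:Z:Z:Z
:Z:Z:Z
ZZ:Z::
ZZ:ZZ:
:ZZ:ZZ
step 3: :::Z:Z
:Z:::Z
:Z:::Z
:Z:Z:Z
:::Z::
::::::
::::::
step 4: Z:::Z:
::Z::Z
:Z:::Z
::::::
::Z:Z:
::::::
::::::
step 5: :::::Z
:Z::ZZ
Z:::::
::::::
::::::
::::::
::::::
step 6: Z:::ZZ
::::ZZ
Z::::Z
::::::
::::::
::::::
::::::
step 7: Z:::Z:
::::::
Z:::ZZ
::::::
::::::
::::::
:::::Z
step 8: :::::Z
Z:::Z:
:::::Z
:::::Z
::::::
::::::
:::::Z
step 9: Z:::ZZ
Z:::Z:
Z:::ZZ
::::::
::::::
::::::
::::::
step 10: Z:::Z:
:Z:Z::
Z:::Z:
:::::Z
::::::
::::::
:::::Z
step 11: Z:::ZZ
ZZ:ZZ:
Z:::ZZ
:::::Z
::::::
::::::
:::::Z
step 12: :Z:Z::
:Z:Z::
:Z:Z::
Z:::ZZ
::::::
::::::
Z:::ZZ
step 13: :Z:Z:Z
ZZ:ZZ:
:Z:Z:Z
Z:::ZZ
:::::Z
:::::Z
Z:::ZZ
step 14: :Z:Z::
:Z:Z::
:Z:Z::
::::::
::::::
::::::
::::::
step 15: ::::::
ZZ:ZZ:
::::::
::::::
::::::
::::::
::::::

4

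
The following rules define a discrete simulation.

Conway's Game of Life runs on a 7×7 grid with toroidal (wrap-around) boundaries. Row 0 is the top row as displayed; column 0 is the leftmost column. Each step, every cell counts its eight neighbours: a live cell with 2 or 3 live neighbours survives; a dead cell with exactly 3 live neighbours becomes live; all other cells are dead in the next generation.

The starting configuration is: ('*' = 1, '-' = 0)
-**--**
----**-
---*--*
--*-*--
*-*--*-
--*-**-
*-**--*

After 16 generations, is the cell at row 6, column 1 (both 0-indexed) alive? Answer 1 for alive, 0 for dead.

gen 0: -**--**
----**-
---*--*
--*-*--
*-*--*-
--*-**-
*-**--*
gen 1: -**----
*-***--
---*---
-**-***
--*--**
*-*-**-
*------
gen 2: *-*----
----*--
*-----*
***-*-*
--*----
*--***-
*-**--*
gen 3: *-*---*
**----*
---*--*
--**-**
--*----
*---**-
*-*--*-
gen 4: --*--*-
-**--*-
-*-**--
--*****
-**----
---***-
*--***-
gen 5: --*--*-
-*---*-
**----*
*----*-
-*----*
-*---**
--*----
gen 6: -**----
-**--*-
-*---*-
-----*-
-*-----
-**--**
-**--**
gen 7: ---*-**
*------
-**-***
-------
***--**
-----**
---*-**
gen 8: *----*-
****---
**---**
---**--
**---*-
-**----
*------
gen 9: *-*----
--*-**-
-----**
--*-*--
**-**--
--*---*
*-----*
gen 10: *--*-*-
-*-***-
------*
***-*-*
**--**-
--**-**
*-----*
gen 11: ****-*-
*-**-*-
------*
--***--
-------
--**---
****---
gen 12: -------
*--*-*-
-*---**
---*---
----*--
---*---
*-----*
gen 13: *------
*---**-
*-*--**
----**-
---**--
-------
-------
gen 14: ------*
*---**-
**-*---
-------
---***-
-------
-------
gen 15: -----**
**--**-
**--*-*
--**---
----*--
----*--
-------
gen 16: *---***
-*--*--
----*-*
******-
----*--
-------
-----*-

0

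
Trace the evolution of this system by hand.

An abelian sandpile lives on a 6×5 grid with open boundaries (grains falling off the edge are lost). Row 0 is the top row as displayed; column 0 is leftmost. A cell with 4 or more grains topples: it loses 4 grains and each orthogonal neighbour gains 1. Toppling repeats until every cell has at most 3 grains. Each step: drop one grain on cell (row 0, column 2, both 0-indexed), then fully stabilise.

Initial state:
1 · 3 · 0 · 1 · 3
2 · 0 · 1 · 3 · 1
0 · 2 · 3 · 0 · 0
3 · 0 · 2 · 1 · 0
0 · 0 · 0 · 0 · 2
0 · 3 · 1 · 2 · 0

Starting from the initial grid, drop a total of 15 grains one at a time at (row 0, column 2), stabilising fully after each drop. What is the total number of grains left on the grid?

gen 0: 1 · 3 · 0 · 1 · 3
2 · 0 · 1 · 3 · 1
0 · 2 · 3 · 0 · 0
3 · 0 · 2 · 1 · 0
0 · 0 · 0 · 0 · 2
0 · 3 · 1 · 2 · 0
gen 1: 1 · 3 · 1 · 1 · 3
2 · 0 · 1 · 3 · 1
0 · 2 · 3 · 0 · 0
3 · 0 · 2 · 1 · 0
0 · 0 · 0 · 0 · 2
0 · 3 · 1 · 2 · 0
gen 2: 1 · 3 · 2 · 1 · 3
2 · 0 · 1 · 3 · 1
0 · 2 · 3 · 0 · 0
3 · 0 · 2 · 1 · 0
0 · 0 · 0 · 0 · 2
0 · 3 · 1 · 2 · 0
gen 3: 1 · 3 · 3 · 1 · 3
2 · 0 · 1 · 3 · 1
0 · 2 · 3 · 0 · 0
3 · 0 · 2 · 1 · 0
0 · 0 · 0 · 0 · 2
0 · 3 · 1 · 2 · 0
gen 4: 2 · 0 · 1 · 2 · 3
2 · 1 · 2 · 3 · 1
0 · 2 · 3 · 0 · 0
3 · 0 · 2 · 1 · 0
0 · 0 · 0 · 0 · 2
0 · 3 · 1 · 2 · 0
gen 5: 2 · 0 · 2 · 2 · 3
2 · 1 · 2 · 3 · 1
0 · 2 · 3 · 0 · 0
3 · 0 · 2 · 1 · 0
0 · 0 · 0 · 0 · 2
0 · 3 · 1 · 2 · 0
gen 6: 2 · 0 · 3 · 2 · 3
2 · 1 · 2 · 3 · 1
0 · 2 · 3 · 0 · 0
3 · 0 · 2 · 1 · 0
0 · 0 · 0 · 0 · 2
0 · 3 · 1 · 2 · 0
gen 7: 2 · 1 · 0 · 3 · 3
2 · 1 · 3 · 3 · 1
0 · 2 · 3 · 0 · 0
3 · 0 · 2 · 1 · 0
0 · 0 · 0 · 0 · 2
0 · 3 · 1 · 2 · 0
gen 8: 2 · 1 · 1 · 3 · 3
2 · 1 · 3 · 3 · 1
0 · 2 · 3 · 0 · 0
3 · 0 · 2 · 1 · 0
0 · 0 · 0 · 0 · 2
0 · 3 · 1 · 2 · 0
gen 9: 2 · 1 · 2 · 3 · 3
2 · 1 · 3 · 3 · 1
0 · 2 · 3 · 0 · 0
3 · 0 · 2 · 1 · 0
0 · 0 · 0 · 0 · 2
0 · 3 · 1 · 2 · 0
gen 10: 2 · 1 · 3 · 3 · 3
2 · 1 · 3 · 3 · 1
0 · 2 · 3 · 0 · 0
3 · 0 · 2 · 1 · 0
0 · 0 · 0 · 0 · 2
0 · 3 · 1 · 2 · 0
gen 11: 2 · 2 · 2 · 2 · 0
2 · 2 · 2 · 1 · 3
0 · 3 · 0 · 2 · 0
3 · 0 · 3 · 1 · 0
0 · 0 · 0 · 0 · 2
0 · 3 · 1 · 2 · 0
gen 12: 2 · 2 · 3 · 2 · 0
2 · 2 · 2 · 1 · 3
0 · 3 · 0 · 2 · 0
3 · 0 · 3 · 1 · 0
0 · 0 · 0 · 0 · 2
0 · 3 · 1 · 2 · 0
gen 13: 2 · 3 · 0 · 3 · 0
2 · 2 · 3 · 1 · 3
0 · 3 · 0 · 2 · 0
3 · 0 · 3 · 1 · 0
0 · 0 · 0 · 0 · 2
0 · 3 · 1 · 2 · 0
gen 14: 2 · 3 · 1 · 3 · 0
2 · 2 · 3 · 1 · 3
0 · 3 · 0 · 2 · 0
3 · 0 · 3 · 1 · 0
0 · 0 · 0 · 0 · 2
0 · 3 · 1 · 2 · 0
gen 15: 2 · 3 · 2 · 3 · 0
2 · 2 · 3 · 1 · 3
0 · 3 · 0 · 2 · 0
3 · 0 · 3 · 1 · 0
0 · 0 · 0 · 0 · 2
0 · 3 · 1 · 2 · 0

41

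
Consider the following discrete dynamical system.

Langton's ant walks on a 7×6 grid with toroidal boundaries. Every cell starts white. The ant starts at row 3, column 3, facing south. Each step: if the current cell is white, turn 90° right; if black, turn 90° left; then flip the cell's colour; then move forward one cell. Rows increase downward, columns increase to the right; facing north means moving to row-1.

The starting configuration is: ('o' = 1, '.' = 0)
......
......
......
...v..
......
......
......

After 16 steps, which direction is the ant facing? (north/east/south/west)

k=0  ......
......
......
...v..
......
......
......
k=1  ......
......
......
..<o..
......
......
......
k=2  ......
......
..^...
..oo..
......
......
......
k=3  ......
......
..o>..
..oo..
......
......
......
k=4  ......
......
..oo..
..ov..
......
......
......
k=5  ......
......
..oo..
..o.>.
......
......
......
k=6  ......
......
..oo..
..o.o.
....v.
......
......
k=7  ......
......
..oo..
..o.o.
...<o.
......
......
k=8  ......
......
..oo..
..o^o.
...oo.
......
......
k=9  ......
......
..oo..
..oo>.
...oo.
......
......
k=10  ......
......
..oo^.
..oo..
...oo.
......
......
k=11  ......
......
..ooo>
..oo..
...oo.
......
......
k=12  ......
......
..oooo
..oo.v
...oo.
......
......
k=13  ......
......
..oooo
..oo<o
...oo.
......
......
k=14  ......
......
..oo^o
..oooo
...oo.
......
......
k=15  ......
......
..o<.o
..oooo
...oo.
......
......
k=16  ......
......
..o..o
..ovoo
...oo.
......
......

south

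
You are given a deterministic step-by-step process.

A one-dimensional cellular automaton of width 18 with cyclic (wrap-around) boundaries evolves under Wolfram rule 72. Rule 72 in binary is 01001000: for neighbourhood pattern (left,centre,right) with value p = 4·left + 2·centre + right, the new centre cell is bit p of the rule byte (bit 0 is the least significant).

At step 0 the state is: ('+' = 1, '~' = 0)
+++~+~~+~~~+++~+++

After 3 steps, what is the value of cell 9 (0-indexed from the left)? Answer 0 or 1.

0

0) +++~+~~+~~~+++~+++
1) ~~+~~~~~~~~+~+~+~~
2) ~~~~~~~~~~~~~~~~~~
3) ~~~~~~~~~~~~~~~~~~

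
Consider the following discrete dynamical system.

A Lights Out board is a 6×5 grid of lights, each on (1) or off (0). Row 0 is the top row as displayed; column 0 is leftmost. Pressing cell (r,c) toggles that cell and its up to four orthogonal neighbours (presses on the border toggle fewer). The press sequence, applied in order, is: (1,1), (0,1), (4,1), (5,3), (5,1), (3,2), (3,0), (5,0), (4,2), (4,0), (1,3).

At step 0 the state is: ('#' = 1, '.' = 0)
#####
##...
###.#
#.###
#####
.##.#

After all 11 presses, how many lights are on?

gen 0: #####
##...
###.#
#.###
#####
.##.#
gen 1: #.###
..#..
#.#.#
#.###
#####
.##.#
gen 2: .#.##
.##..
#.#.#
#.###
#####
.##.#
gen 3: .#.##
.##..
#.#.#
#####
...##
..#.#
gen 4: .#.##
.##..
#.#.#
#####
....#
...#.
gen 5: .#.##
.##..
#.#.#
#####
.#..#
####.
gen 6: .#.##
.##..
#...#
#...#
.##.#
####.
gen 7: .#.##
.##..
....#
.#..#
###.#
####.
gen 8: .#.##
.##..
....#
.#..#
.##.#
..##.
gen 9: .#.##
.##..
....#
.##.#
...##
...#.
gen 10: .#.##
.##..
....#
###.#
##.##
#..#.
gen 11: .#..#
.#.##
...##
###.#
##.##
#..#.

17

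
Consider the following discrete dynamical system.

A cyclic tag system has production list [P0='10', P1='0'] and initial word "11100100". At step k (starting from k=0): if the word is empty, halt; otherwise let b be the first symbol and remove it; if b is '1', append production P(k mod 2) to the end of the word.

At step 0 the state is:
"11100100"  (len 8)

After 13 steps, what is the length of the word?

4

k=0  "11100100"  (len 8)
k=1  "110010010"  (len 9)
k=2  "100100100"  (len 9)
k=3  "0010010010"  (len 10)
k=4  "010010010"  (len 9)
k=5  "10010010"  (len 8)
k=6  "00100100"  (len 8)
k=7  "0100100"  (len 7)
k=8  "100100"  (len 6)
k=9  "0010010"  (len 7)
k=10  "010010"  (len 6)
k=11  "10010"  (len 5)
k=12  "00100"  (len 5)
k=13  "0100"  (len 4)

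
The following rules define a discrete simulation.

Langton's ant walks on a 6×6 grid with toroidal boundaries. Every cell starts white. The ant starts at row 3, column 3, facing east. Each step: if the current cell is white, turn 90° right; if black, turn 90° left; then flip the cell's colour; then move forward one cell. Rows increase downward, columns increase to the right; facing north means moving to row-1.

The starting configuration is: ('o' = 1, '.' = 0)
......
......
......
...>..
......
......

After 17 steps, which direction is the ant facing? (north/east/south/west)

north

t=0: ......
......
......
...>..
......
......
t=1: ......
......
......
...o..
...v..
......
t=2: ......
......
......
...o..
..<o..
......
t=3: ......
......
......
..^o..
..oo..
......
t=4: ......
......
......
..o>..
..oo..
......
t=5: ......
......
...^..
..o...
..oo..
......
t=6: ......
......
...o>.
..o...
..oo..
......
t=7: ......
......
...oo.
..o.v.
..oo..
......
t=8: ......
......
...oo.
..o<o.
..oo..
......
t=9: ......
......
...^o.
..ooo.
..oo..
......
t=10: ......
......
..<.o.
..ooo.
..oo..
......
t=11: ......
..^...
..o.o.
..ooo.
..oo..
......
t=12: ......
..o>..
..o.o.
..ooo.
..oo..
......
t=13: ......
..oo..
..ovo.
..ooo.
..oo..
......
t=14: ......
..oo..
..<oo.
..ooo.
..oo..
......
t=15: ......
..oo..
...oo.
..voo.
..oo..
......
t=16: ......
..oo..
...oo.
...>o.
..oo..
......
t=17: ......
..oo..
...^o.
....o.
..oo..
......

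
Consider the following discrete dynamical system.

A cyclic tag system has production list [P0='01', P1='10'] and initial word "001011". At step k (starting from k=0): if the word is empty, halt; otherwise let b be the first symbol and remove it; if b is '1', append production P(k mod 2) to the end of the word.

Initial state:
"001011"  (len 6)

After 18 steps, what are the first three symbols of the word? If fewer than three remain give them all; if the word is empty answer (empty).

t=0: "001011"  (len 6)
t=1: "01011"  (len 5)
t=2: "1011"  (len 4)
t=3: "01101"  (len 5)
t=4: "1101"  (len 4)
t=5: "10101"  (len 5)
t=6: "010110"  (len 6)
t=7: "10110"  (len 5)
t=8: "011010"  (len 6)
t=9: "11010"  (len 5)
t=10: "101010"  (len 6)
t=11: "0101001"  (len 7)
t=12: "101001"  (len 6)
t=13: "0100101"  (len 7)
t=14: "100101"  (len 6)
t=15: "0010101"  (len 7)
t=16: "010101"  (len 6)
t=17: "10101"  (len 5)
t=18: "010110"  (len 6)

010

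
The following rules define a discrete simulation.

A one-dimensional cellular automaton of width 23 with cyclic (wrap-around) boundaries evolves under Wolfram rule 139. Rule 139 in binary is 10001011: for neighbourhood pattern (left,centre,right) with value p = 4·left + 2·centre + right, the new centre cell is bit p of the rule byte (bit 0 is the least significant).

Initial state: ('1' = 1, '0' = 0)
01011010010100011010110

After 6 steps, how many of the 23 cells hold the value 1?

13

t=0: 01011010010100011010110
t=1: 10010000100001110000100
t=2: 00100111001111100111001
t=3: 01001110011111001110010
t=4: 10011100111110011100100
t=5: 00111001111100111001001
t=6: 01110011111001110010010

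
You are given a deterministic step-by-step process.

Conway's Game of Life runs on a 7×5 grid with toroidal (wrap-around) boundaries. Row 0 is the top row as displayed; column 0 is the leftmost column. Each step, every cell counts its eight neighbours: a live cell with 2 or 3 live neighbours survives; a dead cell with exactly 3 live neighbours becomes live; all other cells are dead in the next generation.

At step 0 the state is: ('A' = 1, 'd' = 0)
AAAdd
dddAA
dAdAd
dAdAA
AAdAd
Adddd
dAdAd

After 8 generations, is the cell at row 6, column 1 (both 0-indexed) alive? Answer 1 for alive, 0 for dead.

gen 0: AAAdd
dddAA
dAdAd
dAdAA
AAdAd
Adddd
dAdAd
gen 1: AAddd
dddAA
ddddd
dAdAd
dAdAd
Adddd
ddddA
gen 2: AddAd
AdddA
ddAAA
ddddd
AAddA
AdddA
dAddA
gen 3: dAdAd
AAAdd
AddAA
dAAdd
dAddA
dddAd
dAdAd
gen 4: dddAA
ddddd
dddAA
dAAdd
AAdAd
AddAA
dddAA
gen 5: dddAA
ddddd
ddAAd
dAddd
dddAd
dAddd
ddAdd
gen 6: dddAd
ddAdA
ddAdd
dddAd
ddAdd
ddAdd
ddAAd
gen 7: ddddA
ddAdd
ddAdd
ddAAd
ddAAd
dAAdd
ddAAd
gen 8: ddAdd
dddAd
dAAdd
dAddd
ddddd
dAddd
dAAAd

1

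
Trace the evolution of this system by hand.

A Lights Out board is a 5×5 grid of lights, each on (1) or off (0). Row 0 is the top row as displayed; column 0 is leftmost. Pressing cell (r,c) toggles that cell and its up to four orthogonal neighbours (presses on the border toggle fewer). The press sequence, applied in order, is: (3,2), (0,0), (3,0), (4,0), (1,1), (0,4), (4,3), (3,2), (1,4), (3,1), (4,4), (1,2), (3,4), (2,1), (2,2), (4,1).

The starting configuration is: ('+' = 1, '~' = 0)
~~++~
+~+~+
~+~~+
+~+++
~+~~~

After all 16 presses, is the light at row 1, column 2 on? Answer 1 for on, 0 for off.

[0] ~~++~
+~+~+
~+~~+
+~+++
~+~~~
[1] ~~++~
+~+~+
~++~+
++~~+
~++~~
[2] ++++~
~~+~+
~++~+
++~~+
~++~~
[3] ++++~
~~+~+
+++~+
~~~~+
+++~~
[4] ++++~
~~+~+
+++~+
+~~~+
~~+~~
[5] +~++~
++~~+
+~+~+
+~~~+
~~+~~
[6] +~+~+
++~~~
+~+~+
+~~~+
~~+~~
[7] +~+~+
++~~~
+~+~+
+~~++
~~~++
[8] +~+~+
++~~~
+~~~+
+++~+
~~+++
[9] +~+~~
++~++
+~~~~
+++~+
~~+++
[10] +~+~~
++~++
++~~~
~~~~+
~++++
[11] +~+~~
++~++
++~~~
~~~~~
~++~~
[12] +~~~~
+~+~+
+++~~
~~~~~
~++~~
[13] +~~~~
+~+~+
+++~+
~~~++
~++~+
[14] +~~~~
+++~+
~~~~+
~+~++
~++~+
[15] +~~~~
++~~+
~++++
~++++
~++~+
[16] +~~~~
++~~+
~++++
~~+++
+~~~+

0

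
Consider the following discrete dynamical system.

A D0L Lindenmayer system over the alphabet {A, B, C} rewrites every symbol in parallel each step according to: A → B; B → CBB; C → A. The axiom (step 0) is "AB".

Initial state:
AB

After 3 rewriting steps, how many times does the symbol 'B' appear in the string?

13

step 0: AB
step 1: BCBB
step 2: CBBACBBCBB
step 3: ACBBCBBBACBBCBBACBBCBB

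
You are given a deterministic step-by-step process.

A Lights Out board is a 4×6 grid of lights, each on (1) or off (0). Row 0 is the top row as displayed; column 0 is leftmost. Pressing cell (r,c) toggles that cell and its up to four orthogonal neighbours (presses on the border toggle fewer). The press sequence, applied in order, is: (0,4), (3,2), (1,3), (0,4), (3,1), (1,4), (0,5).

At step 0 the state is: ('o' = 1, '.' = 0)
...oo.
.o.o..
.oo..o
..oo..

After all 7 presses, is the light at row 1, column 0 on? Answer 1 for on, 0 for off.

0

0) ...oo.
.o.o..
.oo..o
..oo..
1) .....o
.o.oo.
.oo..o
..oo..
2) .....o
.o.oo.
.o...o
.o....
3) ...o.o
.oo...
.o.o.o
.o....
4) ....o.
.oo.o.
.o.o.o
.o....
5) ....o.
.oo.o.
...o.o
o.o...
6) ......
.ooo.o
...ooo
o.o...
7) ....oo
.ooo..
...ooo
o.o...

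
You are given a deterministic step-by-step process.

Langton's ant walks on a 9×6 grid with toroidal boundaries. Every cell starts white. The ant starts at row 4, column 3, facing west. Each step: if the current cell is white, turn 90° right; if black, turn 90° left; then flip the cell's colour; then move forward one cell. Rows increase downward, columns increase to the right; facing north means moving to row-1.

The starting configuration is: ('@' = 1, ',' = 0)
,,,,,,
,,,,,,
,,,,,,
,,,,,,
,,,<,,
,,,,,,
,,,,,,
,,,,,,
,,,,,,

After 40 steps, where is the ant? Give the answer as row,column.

step 0: ,,,,,,
,,,,,,
,,,,,,
,,,,,,
,,,<,,
,,,,,,
,,,,,,
,,,,,,
,,,,,,
step 1: ,,,,,,
,,,,,,
,,,,,,
,,,^,,
,,,@,,
,,,,,,
,,,,,,
,,,,,,
,,,,,,
step 2: ,,,,,,
,,,,,,
,,,,,,
,,,@>,
,,,@,,
,,,,,,
,,,,,,
,,,,,,
,,,,,,
step 3: ,,,,,,
,,,,,,
,,,,,,
,,,@@,
,,,@v,
,,,,,,
,,,,,,
,,,,,,
,,,,,,
step 4: ,,,,,,
,,,,,,
,,,,,,
,,,@@,
,,,<@,
,,,,,,
,,,,,,
,,,,,,
,,,,,,
step 5: ,,,,,,
,,,,,,
,,,,,,
,,,@@,
,,,,@,
,,,v,,
,,,,,,
,,,,,,
,,,,,,
step 6: ,,,,,,
,,,,,,
,,,,,,
,,,@@,
,,,,@,
,,<@,,
,,,,,,
,,,,,,
,,,,,,
step 7: ,,,,,,
,,,,,,
,,,,,,
,,,@@,
,,^,@,
,,@@,,
,,,,,,
,,,,,,
,,,,,,
step 8: ,,,,,,
,,,,,,
,,,,,,
,,,@@,
,,@>@,
,,@@,,
,,,,,,
,,,,,,
,,,,,,
step 9: ,,,,,,
,,,,,,
,,,,,,
,,,@@,
,,@@@,
,,@v,,
,,,,,,
,,,,,,
,,,,,,
step 10: ,,,,,,
,,,,,,
,,,,,,
,,,@@,
,,@@@,
,,@,>,
,,,,,,
,,,,,,
,,,,,,
step 11: ,,,,,,
,,,,,,
,,,,,,
,,,@@,
,,@@@,
,,@,@,
,,,,v,
,,,,,,
,,,,,,
step 12: ,,,,,,
,,,,,,
,,,,,,
,,,@@,
,,@@@,
,,@,@,
,,,<@,
,,,,,,
,,,,,,
step 13: ,,,,,,
,,,,,,
,,,,,,
,,,@@,
,,@@@,
,,@^@,
,,,@@,
,,,,,,
,,,,,,
step 14: ,,,,,,
,,,,,,
,,,,,,
,,,@@,
,,@@@,
,,@@>,
,,,@@,
,,,,,,
,,,,,,
step 15: ,,,,,,
,,,,,,
,,,,,,
,,,@@,
,,@@^,
,,@@,,
,,,@@,
,,,,,,
,,,,,,
step 16: ,,,,,,
,,,,,,
,,,,,,
,,,@@,
,,@<,,
,,@@,,
,,,@@,
,,,,,,
,,,,,,
step 17: ,,,,,,
,,,,,,
,,,,,,
,,,@@,
,,@,,,
,,@v,,
,,,@@,
,,,,,,
,,,,,,
step 18: ,,,,,,
,,,,,,
,,,,,,
,,,@@,
,,@,,,
,,@,>,
,,,@@,
,,,,,,
,,,,,,
step 19: ,,,,,,
,,,,,,
,,,,,,
,,,@@,
,,@,,,
,,@,@,
,,,@v,
,,,,,,
,,,,,,
step 20: ,,,,,,
,,,,,,
,,,,,,
,,,@@,
,,@,,,
,,@,@,
,,,@,>
,,,,,,
,,,,,,
step 21: ,,,,,,
,,,,,,
,,,,,,
,,,@@,
,,@,,,
,,@,@,
,,,@,@
,,,,,v
,,,,,,
step 22: ,,,,,,
,,,,,,
,,,,,,
,,,@@,
,,@,,,
,,@,@,
,,,@,@
,,,,<@
,,,,,,
step 23: ,,,,,,
,,,,,,
,,,,,,
,,,@@,
,,@,,,
,,@,@,
,,,@^@
,,,,@@
,,,,,,
step 24: ,,,,,,
,,,,,,
,,,,,,
,,,@@,
,,@,,,
,,@,@,
,,,@@>
,,,,@@
,,,,,,
step 25: ,,,,,,
,,,,,,
,,,,,,
,,,@@,
,,@,,,
,,@,@^
,,,@@,
,,,,@@
,,,,,,
step 26: ,,,,,,
,,,,,,
,,,,,,
,,,@@,
,,@,,,
>,@,@@
,,,@@,
,,,,@@
,,,,,,
step 27: ,,,,,,
,,,,,,
,,,,,,
,,,@@,
,,@,,,
@,@,@@
v,,@@,
,,,,@@
,,,,,,
step 28: ,,,,,,
,,,,,,
,,,,,,
,,,@@,
,,@,,,
@,@,@@
@,,@@<
,,,,@@
,,,,,,
step 29: ,,,,,,
,,,,,,
,,,,,,
,,,@@,
,,@,,,
@,@,@^
@,,@@@
,,,,@@
,,,,,,
step 30: ,,,,,,
,,,,,,
,,,,,,
,,,@@,
,,@,,,
@,@,<,
@,,@@@
,,,,@@
,,,,,,
step 31: ,,,,,,
,,,,,,
,,,,,,
,,,@@,
,,@,,,
@,@,,,
@,,@v@
,,,,@@
,,,,,,
step 32: ,,,,,,
,,,,,,
,,,,,,
,,,@@,
,,@,,,
@,@,,,
@,,@,>
,,,,@@
,,,,,,
step 33: ,,,,,,
,,,,,,
,,,,,,
,,,@@,
,,@,,,
@,@,,^
@,,@,,
,,,,@@
,,,,,,
step 34: ,,,,,,
,,,,,,
,,,,,,
,,,@@,
,,@,,,
>,@,,@
@,,@,,
,,,,@@
,,,,,,
step 35: ,,,,,,
,,,,,,
,,,,,,
,,,@@,
^,@,,,
,,@,,@
@,,@,,
,,,,@@
,,,,,,
step 36: ,,,,,,
,,,,,,
,,,,,,
,,,@@,
@>@,,,
,,@,,@
@,,@,,
,,,,@@
,,,,,,
step 37: ,,,,,,
,,,,,,
,,,,,,
,,,@@,
@@@,,,
,v@,,@
@,,@,,
,,,,@@
,,,,,,
step 38: ,,,,,,
,,,,,,
,,,,,,
,,,@@,
@@@,,,
<@@,,@
@,,@,,
,,,,@@
,,,,,,
step 39: ,,,,,,
,,,,,,
,,,,,,
,,,@@,
^@@,,,
@@@,,@
@,,@,,
,,,,@@
,,,,,,
step 40: ,,,,,,
,,,,,,
,,,,,,
,,,@@,
,@@,,<
@@@,,@
@,,@,,
,,,,@@
,,,,,,

4,5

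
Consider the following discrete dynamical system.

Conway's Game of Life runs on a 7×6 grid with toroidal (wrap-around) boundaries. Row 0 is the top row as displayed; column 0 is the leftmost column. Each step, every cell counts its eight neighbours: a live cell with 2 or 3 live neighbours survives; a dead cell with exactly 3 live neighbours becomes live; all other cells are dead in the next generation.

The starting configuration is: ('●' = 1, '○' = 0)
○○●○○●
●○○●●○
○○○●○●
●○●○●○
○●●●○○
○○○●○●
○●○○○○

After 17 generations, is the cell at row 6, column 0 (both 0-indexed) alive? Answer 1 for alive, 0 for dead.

[0] ○○●○○●
●○○●●○
○○○●○●
●○●○●○
○●●●○○
○○○●○●
○●○○○○
[1] ●●●●●●
●○●●○○
●●●○○○
●○○○●●
●●○○○●
●●○●●○
●○●○●○
[2] ○○○○○○
○○○○○○
○○●○●○
○○●○●○
○○●●○○
○○○●●○
○○○○○○
[3] ○○○○○○
○○○○○○
○○○○○○
○●●○●○
○○●○○○
○○●●●○
○○○○○○
[4] ○○○○○○
○○○○○○
○○○○○○
○●●●○○
○○○○●○
○○●●○○
○○○●○○
[5] ○○○○○○
○○○○○○
○○●○○○
○○●●○○
○●○○●○
○○●●●○
○○●●○○
[6] ○○○○○○
○○○○○○
○○●●○○
○●●●○○
○●○○●○
○●○○●○
○○●○●○
[7] ○○○○○○
○○○○○○
○●○●○○
○●○○●○
●●○○●○
○●●○●●
○○○●○○
[8] ○○○○○○
○○○○○○
○○●○○○
○●○●●●
○○○○●○
○●●○●●
○○●●●○
[9] ○○○●○○
○○○○○○
○○●●●○
○○●●●●
○●○○○○
○●●○○●
○●●○●●
[10] ○○●●●○
○○●○●○
○○●○○●
○●○○○●
○●○○○●
○○○●●●
○●○○●●
[11] ○●●○○○
○●●○●●
●●●●●●
○●●○●●
○○●○○●
○○●●○○
●○○○○○
[12] ○○●●○●
○○○○○○
○○○○○○
○○○○○○
●○○○○●
○●●●○○
○○○●○○
[13] ○○●●●○
○○○○○○
○○○○○○
○○○○○○
●●●○○○
●●●●●○
○●○○○○
[14] ○○●●○○
○○○●○○
○○○○○○
○●○○○○
●○○○○●
○○○●○●
●○○○○●
[15] ○○●●●○
○○●●○○
○○○○○○
●○○○○○
●○○○●●
○○○○○○
●○●●○●
[16] ○○○○○●
○○●○●○
○○○○○○
●○○○○○
●○○○○●
○●○●○○
○●●○○●
[17] ●●●●●●
○○○○○○
○○○○○○
●○○○○●
●●○○○●
○●○○●●
○●●○●○

0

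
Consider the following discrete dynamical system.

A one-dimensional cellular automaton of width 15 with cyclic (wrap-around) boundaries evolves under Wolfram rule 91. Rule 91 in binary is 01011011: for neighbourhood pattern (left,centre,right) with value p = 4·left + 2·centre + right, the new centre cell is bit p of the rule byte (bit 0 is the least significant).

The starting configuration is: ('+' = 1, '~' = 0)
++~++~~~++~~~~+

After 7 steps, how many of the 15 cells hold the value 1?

0) ++~++~~~++~~~~+
1) ~+~++++++++++++
2) ~~~+~~~~~~~~~~+
3) +++~++++++++++~
4) +~+~+~~~~~~~~+~
5) ~~~~~++++++++~~
6) ++++++~~~~~~+++
7) ~~~~~++++++++~~

8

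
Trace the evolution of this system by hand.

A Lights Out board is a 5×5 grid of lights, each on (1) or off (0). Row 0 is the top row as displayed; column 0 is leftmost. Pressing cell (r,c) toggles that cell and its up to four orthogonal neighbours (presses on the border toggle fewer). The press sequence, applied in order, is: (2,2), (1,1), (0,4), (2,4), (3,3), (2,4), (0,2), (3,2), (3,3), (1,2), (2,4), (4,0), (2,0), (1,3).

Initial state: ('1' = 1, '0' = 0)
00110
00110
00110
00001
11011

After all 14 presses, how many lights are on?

t=0: 00110
00110
00110
00001
11011
t=1: 00110
00010
01000
00101
11011
t=2: 01110
11110
00000
00101
11011
t=3: 01101
11111
00000
00101
11011
t=4: 01101
11110
00011
00100
11011
t=5: 01101
11110
00001
00011
11001
t=6: 01101
11111
00010
00010
11001
t=7: 00011
11011
00010
00010
11001
t=8: 00011
11011
00110
01100
11101
t=9: 00011
11011
00100
01011
11111
t=10: 00111
10101
00000
01011
11111
t=11: 00111
10100
00011
01010
11111
t=12: 00111
10100
00011
11010
00111
t=13: 00111
00100
11011
01010
00111
t=14: 00101
00011
11001
01010
00111

12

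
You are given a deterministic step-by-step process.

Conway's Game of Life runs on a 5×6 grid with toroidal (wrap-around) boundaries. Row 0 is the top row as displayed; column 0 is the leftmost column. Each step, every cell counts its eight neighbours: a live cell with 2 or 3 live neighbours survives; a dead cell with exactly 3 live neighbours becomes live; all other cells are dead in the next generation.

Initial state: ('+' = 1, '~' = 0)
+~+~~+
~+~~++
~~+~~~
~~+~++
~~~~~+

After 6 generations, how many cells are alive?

8

[0] +~+~~+
~+~~++
~~+~~~
~~+~++
~~~~~+
[1] ~+~~~~
~+++++
+++~~~
~~~+++
~+~+~~
[2] ~+~~~~
~~~+++
~~~~~~
~~~+++
+~~+~~
[3] +~++~+
~~~~+~
~~~~~~
~~~+++
+~++~+
[4] +~+~~~
~~~+++
~~~+~+
+~++~+
~~~~~~
[5] ~~~+++
+~++~+
~~~~~~
+~++~+
+~++~+
[6] ~~~~~~
+~++~+
~~~~~~
+~++~+
~~~~~~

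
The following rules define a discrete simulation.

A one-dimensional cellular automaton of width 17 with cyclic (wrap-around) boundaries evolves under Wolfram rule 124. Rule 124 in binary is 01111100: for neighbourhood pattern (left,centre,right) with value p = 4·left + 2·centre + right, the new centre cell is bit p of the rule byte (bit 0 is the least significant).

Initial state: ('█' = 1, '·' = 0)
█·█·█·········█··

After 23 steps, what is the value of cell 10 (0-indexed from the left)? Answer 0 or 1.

0) █·█·█·········█··
1) ██████········██·
2) █····██·······███
3) ██···███······█··
4) ███··█·██·····██·
5) █·██·█████····███
6) ██████···██···█··
7) █····██··███··██·
8) ██···███·█·██·███
9) ·██··█·████████··
10) ·███·███······██·
11) ·█·███·██·····███
12) ████·█████····█·█
13) ···███···██···███
14) █··█·██··███··█·█
15) ██·█████·█·██·███
16) ·███···████████··
17) ·█·██··█······██·
18) ·█████·██·····███
19) ██···█████····█·█
20) ·██··█···██···███
21) ████·██··███··█·█
22) ···█████·█·██·███
23) █··█···████████·█

1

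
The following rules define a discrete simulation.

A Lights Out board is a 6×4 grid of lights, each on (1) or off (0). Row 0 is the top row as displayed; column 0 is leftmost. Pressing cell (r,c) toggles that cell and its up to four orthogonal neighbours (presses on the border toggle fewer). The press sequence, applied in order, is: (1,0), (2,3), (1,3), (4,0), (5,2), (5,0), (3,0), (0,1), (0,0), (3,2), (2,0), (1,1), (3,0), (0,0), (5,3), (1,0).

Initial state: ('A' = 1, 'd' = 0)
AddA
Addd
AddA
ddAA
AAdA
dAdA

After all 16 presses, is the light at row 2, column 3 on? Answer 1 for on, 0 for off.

k=0  AddA
Addd
AddA
ddAA
AAdA
dAdA
k=1  dddA
dAdd
dddA
ddAA
AAdA
dAdA
k=2  dddA
dAdA
ddAd
ddAd
AAdA
dAdA
k=3  dddd
dAAd
ddAA
ddAd
AAdA
dAdA
k=4  dddd
dAAd
ddAA
AdAd
dddA
AAdA
k=5  dddd
dAAd
ddAA
AdAd
ddAA
AdAd
k=6  dddd
dAAd
ddAA
AdAd
AdAA
dAAd
k=7  dddd
dAAd
AdAA
dAAd
ddAA
dAAd
k=8  AAAd
ddAd
AdAA
dAAd
ddAA
dAAd
k=9  ddAd
AdAd
AdAA
dAAd
ddAA
dAAd
k=10  ddAd
AdAd
AddA
dddA
dddA
dAAd
k=11  ddAd
ddAd
dAdA
AddA
dddA
dAAd
k=12  dAAd
AAdd
dddA
AddA
dddA
dAAd
k=13  dAAd
AAdd
AddA
dAdA
AddA
dAAd
k=14  AdAd
dAdd
AddA
dAdA
AddA
dAAd
k=15  AdAd
dAdd
AddA
dAdA
Addd
dAdA
k=16  ddAd
Addd
dddA
dAdA
Addd
dAdA

1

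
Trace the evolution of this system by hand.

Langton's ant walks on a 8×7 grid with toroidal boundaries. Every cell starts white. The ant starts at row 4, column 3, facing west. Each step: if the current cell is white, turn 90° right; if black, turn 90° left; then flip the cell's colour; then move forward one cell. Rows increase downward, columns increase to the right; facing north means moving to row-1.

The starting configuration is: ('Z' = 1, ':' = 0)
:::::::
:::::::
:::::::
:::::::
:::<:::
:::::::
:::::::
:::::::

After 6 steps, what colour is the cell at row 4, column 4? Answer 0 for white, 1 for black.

1

t=0: :::::::
:::::::
:::::::
:::::::
:::<:::
:::::::
:::::::
:::::::
t=1: :::::::
:::::::
:::::::
:::^:::
:::Z:::
:::::::
:::::::
:::::::
t=2: :::::::
:::::::
:::::::
:::Z>::
:::Z:::
:::::::
:::::::
:::::::
t=3: :::::::
:::::::
:::::::
:::ZZ::
:::Zv::
:::::::
:::::::
:::::::
t=4: :::::::
:::::::
:::::::
:::ZZ::
:::<Z::
:::::::
:::::::
:::::::
t=5: :::::::
:::::::
:::::::
:::ZZ::
::::Z::
:::v:::
:::::::
:::::::
t=6: :::::::
:::::::
:::::::
:::ZZ::
::::Z::
::<Z:::
:::::::
:::::::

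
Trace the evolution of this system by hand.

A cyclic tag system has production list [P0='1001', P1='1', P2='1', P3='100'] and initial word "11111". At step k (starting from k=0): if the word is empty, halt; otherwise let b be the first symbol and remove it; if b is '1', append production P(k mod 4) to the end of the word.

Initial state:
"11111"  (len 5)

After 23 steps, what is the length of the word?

12

[0] "11111"  (len 5)
[1] "11111001"  (len 8)
[2] "11110011"  (len 8)
[3] "11100111"  (len 8)
[4] "1100111100"  (len 10)
[5] "1001111001001"  (len 13)
[6] "0011110010011"  (len 13)
[7] "011110010011"  (len 12)
[8] "11110010011"  (len 11)
[9] "11100100111001"  (len 14)
[10] "11001001110011"  (len 14)
[11] "10010011100111"  (len 14)
[12] "0010011100111100"  (len 16)
[13] "010011100111100"  (len 15)
[14] "10011100111100"  (len 14)
[15] "00111001111001"  (len 14)
[16] "0111001111001"  (len 13)
[17] "111001111001"  (len 12)
[18] "110011110011"  (len 12)
[19] "100111100111"  (len 12)
[20] "00111100111100"  (len 14)
[21] "0111100111100"  (len 13)
[22] "111100111100"  (len 12)
[23] "111001111001"  (len 12)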